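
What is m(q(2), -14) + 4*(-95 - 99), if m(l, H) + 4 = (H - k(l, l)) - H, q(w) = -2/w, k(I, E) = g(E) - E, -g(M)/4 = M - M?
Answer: -781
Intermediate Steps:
g(M) = 0 (g(M) = -4*(M - M) = -4*0 = 0)
k(I, E) = -E (k(I, E) = 0 - E = -E)
m(l, H) = -4 + l (m(l, H) = -4 + ((H - (-1)*l) - H) = -4 + ((H + l) - H) = -4 + l)
m(q(2), -14) + 4*(-95 - 99) = (-4 - 2/2) + 4*(-95 - 99) = (-4 - 2*1/2) + 4*(-194) = (-4 - 1) - 776 = -5 - 776 = -781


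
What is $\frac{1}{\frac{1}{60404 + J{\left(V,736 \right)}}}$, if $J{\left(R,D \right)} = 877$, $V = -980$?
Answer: $61281$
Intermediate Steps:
$\frac{1}{\frac{1}{60404 + J{\left(V,736 \right)}}} = \frac{1}{\frac{1}{60404 + 877}} = \frac{1}{\frac{1}{61281}} = 61281$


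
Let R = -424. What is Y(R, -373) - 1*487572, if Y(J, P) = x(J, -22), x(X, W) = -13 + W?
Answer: -487607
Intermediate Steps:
Y(J, P) = -35 (Y(J, P) = -13 - 22 = -35)
Y(R, -373) - 1*487572 = -35 - 1*487572 = -35 - 487572 = -487607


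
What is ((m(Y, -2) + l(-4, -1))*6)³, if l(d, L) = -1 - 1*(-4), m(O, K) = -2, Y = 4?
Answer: 216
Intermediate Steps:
l(d, L) = 3 (l(d, L) = -1 + 4 = 3)
((m(Y, -2) + l(-4, -1))*6)³ = ((-2 + 3)*6)³ = (1*6)³ = 6³ = 216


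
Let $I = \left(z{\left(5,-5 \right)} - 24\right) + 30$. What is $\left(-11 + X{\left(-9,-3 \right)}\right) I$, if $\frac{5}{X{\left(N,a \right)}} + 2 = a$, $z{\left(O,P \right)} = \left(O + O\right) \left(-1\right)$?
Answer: $48$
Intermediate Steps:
$z{\left(O,P \right)} = - 2 O$ ($z{\left(O,P \right)} = 2 O \left(-1\right) = - 2 O$)
$I = -4$ ($I = \left(\left(-2\right) 5 - 24\right) + 30 = \left(-10 - 24\right) + 30 = -34 + 30 = -4$)
$X{\left(N,a \right)} = \frac{5}{-2 + a}$
$\left(-11 + X{\left(-9,-3 \right)}\right) I = \left(-11 + \frac{5}{-2 - 3}\right) \left(-4\right) = \left(-11 + \frac{5}{-5}\right) \left(-4\right) = \left(-11 + 5 \left(- \frac{1}{5}\right)\right) \left(-4\right) = \left(-11 - 1\right) \left(-4\right) = \left(-12\right) \left(-4\right) = 48$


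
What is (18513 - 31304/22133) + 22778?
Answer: 913862399/22133 ≈ 41290.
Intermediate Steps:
(18513 - 31304/22133) + 22778 = 409716925/22133 + 22778 = 913862399/22133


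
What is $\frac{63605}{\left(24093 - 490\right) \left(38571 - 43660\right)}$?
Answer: $- \frac{63605}{120115667} \approx -0.00052953$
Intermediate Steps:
$\frac{63605}{\left(24093 - 490\right) \left(38571 - 43660\right)} = \frac{63605}{23603 \left(-5089\right)} = \frac{63605}{-120115667} = 63605 \left(- \frac{1}{120115667}\right) = - \frac{63605}{120115667}$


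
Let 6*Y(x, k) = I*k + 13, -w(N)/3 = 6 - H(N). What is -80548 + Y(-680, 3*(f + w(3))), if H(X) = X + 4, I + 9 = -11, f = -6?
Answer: -483095/6 ≈ -80516.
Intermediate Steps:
I = -20 (I = -9 - 11 = -20)
H(X) = 4 + X
w(N) = -6 + 3*N (w(N) = -3*(6 - (4 + N)) = -3*(6 + (-4 - N)) = -3*(2 - N) = -6 + 3*N)
Y(x, k) = 13/6 - 10*k/3 (Y(x, k) = (-20*k + 13)/6 = (13 - 20*k)/6 = 13/6 - 10*k/3)
-80548 + Y(-680, 3*(f + w(3))) = -80548 + (13/6 - 10*(-6 + (-6 + 3*3))) = -80548 + (13/6 - 10*(-6 + (-6 + 9))) = -80548 + (13/6 - 10*(-6 + 3)) = -80548 + (13/6 - 10*(-3)) = -80548 + (13/6 - 10/3*(-9)) = -80548 + (13/6 + 30) = -80548 + 193/6 = -483095/6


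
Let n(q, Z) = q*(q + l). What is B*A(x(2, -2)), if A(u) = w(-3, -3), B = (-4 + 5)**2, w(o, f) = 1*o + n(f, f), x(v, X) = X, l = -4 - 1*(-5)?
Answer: 3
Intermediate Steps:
l = 1 (l = -4 + 5 = 1)
n(q, Z) = q*(1 + q) (n(q, Z) = q*(q + 1) = q*(1 + q))
w(o, f) = o + f*(1 + f) (w(o, f) = 1*o + f*(1 + f) = o + f*(1 + f))
B = 1 (B = 1**2 = 1)
A(u) = 3 (A(u) = -3 - 3*(1 - 3) = -3 - 3*(-2) = -3 + 6 = 3)
B*A(x(2, -2)) = 1*3 = 3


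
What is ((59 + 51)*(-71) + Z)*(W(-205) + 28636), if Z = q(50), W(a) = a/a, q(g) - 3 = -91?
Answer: -226175026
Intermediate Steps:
q(g) = -88 (q(g) = 3 - 91 = -88)
W(a) = 1
Z = -88
((59 + 51)*(-71) + Z)*(W(-205) + 28636) = ((59 + 51)*(-71) - 88)*(1 + 28636) = (110*(-71) - 88)*28637 = (-7810 - 88)*28637 = -7898*28637 = -226175026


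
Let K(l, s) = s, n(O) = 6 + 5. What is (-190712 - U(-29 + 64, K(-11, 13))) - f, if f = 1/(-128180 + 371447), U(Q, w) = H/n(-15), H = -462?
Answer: -46383718891/243267 ≈ -1.9067e+5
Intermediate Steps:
n(O) = 11
U(Q, w) = -42 (U(Q, w) = -462/11 = -462*1/11 = -42)
f = 1/243267 ≈ 4.1107e-6
(-190712 - U(-29 + 64, K(-11, 13))) - f = (-190712 - 1*(-42)) - 1*1/243267 = (-190712 + 42) - 1/243267 = -190670 - 1/243267 = -46383718891/243267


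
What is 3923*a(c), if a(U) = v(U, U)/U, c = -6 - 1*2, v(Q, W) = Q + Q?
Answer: 7846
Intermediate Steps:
v(Q, W) = 2*Q
c = -8 (c = -6 - 2 = -8)
a(U) = 2 (a(U) = (2*U)/U = 2)
3923*a(c) = 3923*2 = 7846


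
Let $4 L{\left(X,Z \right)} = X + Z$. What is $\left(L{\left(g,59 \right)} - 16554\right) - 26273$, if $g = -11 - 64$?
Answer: $-42831$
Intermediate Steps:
$g = -75$
$L{\left(X,Z \right)} = \frac{X}{4} + \frac{Z}{4}$ ($L{\left(X,Z \right)} = \frac{X + Z}{4} = \frac{X}{4} + \frac{Z}{4}$)
$\left(L{\left(g,59 \right)} - 16554\right) - 26273 = \left(\left(\frac{1}{4} \left(-75\right) + \frac{1}{4} \cdot 59\right) - 16554\right) - 26273 = \left(\left(- \frac{75}{4} + \frac{59}{4}\right) - 16554\right) - 26273 = \left(-4 - 16554\right) - 26273 = -16558 - 26273 = -42831$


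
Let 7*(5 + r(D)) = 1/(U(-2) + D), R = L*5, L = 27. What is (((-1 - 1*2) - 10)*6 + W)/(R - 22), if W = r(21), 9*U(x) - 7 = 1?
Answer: -114448/155827 ≈ -0.73446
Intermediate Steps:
U(x) = 8/9 (U(x) = 7/9 + (⅑)*1 = 7/9 + ⅑ = 8/9)
R = 135 (R = 27*5 = 135)
r(D) = -5 + 1/(7*(8/9 + D))
W = -6886/1379 (W = (-271 - 315*21)/(7*(8 + 9*21)) = (-271 - 6615)/(7*(8 + 189)) = (⅐)*(-6886)/197 = (⅐)*(1/197)*(-6886) = -6886/1379 ≈ -4.9935)
(((-1 - 1*2) - 10)*6 + W)/(R - 22) = (((-1 - 1*2) - 10)*6 - 6886/1379)/(135 - 22) = (((-1 - 2) - 10)*6 - 6886/1379)/113 = ((-3 - 10)*6 - 6886/1379)*(1/113) = (-13*6 - 6886/1379)*(1/113) = (-78 - 6886/1379)*(1/113) = -114448/1379*1/113 = -114448/155827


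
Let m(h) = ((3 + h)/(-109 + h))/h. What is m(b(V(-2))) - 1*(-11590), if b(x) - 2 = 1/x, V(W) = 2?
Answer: 12343328/1065 ≈ 11590.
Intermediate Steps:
b(x) = 2 + 1/x
m(h) = (3 + h)/(h*(-109 + h)) (m(h) = ((3 + h)/(-109 + h))/h = (3 + h)/(h*(-109 + h)))
m(b(V(-2))) - 1*(-11590) = (3 + (2 + 1/2))/((2 + 1/2)*(-109 + (2 + 1/2))) - 1*(-11590) = (3 + (2 + 1/2))/((2 + 1/2)*(-109 + (2 + 1/2))) + 11590 = (3 + 5/2)/((5/2)*(-109 + 5/2)) + 11590 = (2/5)*(11/2)/(-213/2) + 11590 = (2/5)*(-2/213)*(11/2) + 11590 = -22/1065 + 11590 = 12343328/1065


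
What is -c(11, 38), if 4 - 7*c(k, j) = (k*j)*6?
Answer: 2504/7 ≈ 357.71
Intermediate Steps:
c(k, j) = 4/7 - 6*j*k/7 (c(k, j) = 4/7 - k*j*6/7 = 4/7 - j*k*6/7 = 4/7 - 6*j*k/7)
-c(11, 38) = -(4/7 - 6/7*38*11) = -(4/7 - 2508/7) = -1*(-2504/7) = 2504/7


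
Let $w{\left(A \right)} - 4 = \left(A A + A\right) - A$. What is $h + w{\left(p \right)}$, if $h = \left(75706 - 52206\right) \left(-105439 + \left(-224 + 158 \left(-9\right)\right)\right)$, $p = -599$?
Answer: $-2516138695$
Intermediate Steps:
$w{\left(A \right)} = 4 + A^{2}$ ($w{\left(A \right)} = 4 + \left(\left(A A + A\right) - A\right) = 4 + \left(\left(A^{2} + A\right) - A\right) = 4 + \left(\left(A + A^{2}\right) - A\right) = 4 + A^{2}$)
$h = -2516497500$ ($h = 23500 \left(-105439 - 1646\right) = 23500 \left(-107085\right) = -2516497500$)
$h + w{\left(p \right)} = -2516497500 + \left(4 + \left(-599\right)^{2}\right) = -2516497500 + \left(4 + 358801\right) = -2516497500 + 358805 = -2516138695$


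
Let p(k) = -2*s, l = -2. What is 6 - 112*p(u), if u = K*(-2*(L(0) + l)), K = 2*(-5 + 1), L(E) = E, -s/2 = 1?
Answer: -442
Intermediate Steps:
s = -2 (s = -2*1 = -2)
K = -8 (K = 2*(-4) = -8)
u = -32 (u = -(-16)*(0 - 2) = -(-16)*(-2) = -8*4 = -32)
p(k) = 4 (p(k) = -2*(-2) = 4)
6 - 112*p(u) = 6 - 112*4 = 6 - 448 = -442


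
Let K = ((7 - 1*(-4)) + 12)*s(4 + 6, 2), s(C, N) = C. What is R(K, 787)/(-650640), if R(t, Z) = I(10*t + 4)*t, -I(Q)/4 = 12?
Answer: 46/2711 ≈ 0.016968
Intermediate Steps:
K = 230 (K = ((7 - 1*(-4)) + 12)*(4 + 6) = ((7 + 4) + 12)*10 = (11 + 12)*10 = 23*10 = 230)
I(Q) = -48 (I(Q) = -4*12 = -48)
R(t, Z) = -48*t
R(K, 787)/(-650640) = -48*230/(-650640) = -11040*(-1/650640) = 46/2711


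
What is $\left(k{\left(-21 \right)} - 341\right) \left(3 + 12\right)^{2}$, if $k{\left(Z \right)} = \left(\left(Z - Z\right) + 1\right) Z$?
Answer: $-81450$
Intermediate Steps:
$k{\left(Z \right)} = Z$ ($k{\left(Z \right)} = \left(0 + 1\right) Z = 1 Z = Z$)
$\left(k{\left(-21 \right)} - 341\right) \left(3 + 12\right)^{2} = \left(-21 - 341\right) \left(3 + 12\right)^{2} = - 362 \cdot 15^{2} = \left(-362\right) 225 = -81450$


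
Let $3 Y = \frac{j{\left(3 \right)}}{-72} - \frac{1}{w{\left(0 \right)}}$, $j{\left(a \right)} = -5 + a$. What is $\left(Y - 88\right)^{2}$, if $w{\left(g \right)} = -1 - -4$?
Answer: $\frac{90535225}{11664} \approx 7761.9$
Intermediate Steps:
$w{\left(g \right)} = 3$ ($w{\left(g \right)} = -1 + 4 = 3$)
$Y = - \frac{11}{108}$ ($Y = \frac{\frac{-5 + 3}{-72} - \frac{1}{3}}{3} = \frac{\left(-2\right) \left(- \frac{1}{72}\right) - \frac{1}{3}}{3} = \frac{\frac{1}{36} - \frac{1}{3}}{3} = \frac{1}{3} \left(- \frac{11}{36}\right) = - \frac{11}{108} \approx -0.10185$)
$\left(Y - 88\right)^{2} = \left(- \frac{11}{108} - 88\right)^{2} = \left(- \frac{9515}{108}\right)^{2} = \frac{90535225}{11664}$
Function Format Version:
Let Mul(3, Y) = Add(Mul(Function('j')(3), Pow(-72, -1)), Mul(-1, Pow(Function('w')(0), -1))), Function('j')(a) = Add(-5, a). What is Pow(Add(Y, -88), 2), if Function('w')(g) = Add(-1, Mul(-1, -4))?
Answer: Rational(90535225, 11664) ≈ 7761.9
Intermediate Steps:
Function('w')(g) = 3 (Function('w')(g) = Add(-1, 4) = 3)
Y = Rational(-11, 108) (Y = Mul(Rational(1, 3), Add(Mul(Add(-5, 3), Pow(-72, -1)), Mul(-1, Pow(3, -1)))) = Mul(Rational(1, 3), Add(Mul(-2, Rational(-1, 72)), Mul(-1, Rational(1, 3)))) = Mul(Rational(1, 3), Add(Rational(1, 36), Rational(-1, 3))) = Mul(Rational(1, 3), Rational(-11, 36)) = Rational(-11, 108) ≈ -0.10185)
Pow(Add(Y, -88), 2) = Pow(Add(Rational(-11, 108), -88), 2) = Pow(Rational(-9515, 108), 2) = Rational(90535225, 11664)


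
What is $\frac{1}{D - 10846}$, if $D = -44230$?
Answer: $- \frac{1}{55076} \approx -1.8157 \cdot 10^{-5}$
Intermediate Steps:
$\frac{1}{D - 10846} = \frac{1}{-44230 - 10846} = \frac{1}{-55076} = - \frac{1}{55076}$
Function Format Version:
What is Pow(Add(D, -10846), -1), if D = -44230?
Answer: Rational(-1, 55076) ≈ -1.8157e-5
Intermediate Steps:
Pow(Add(D, -10846), -1) = Pow(Add(-44230, -10846), -1) = Pow(-55076, -1) = Rational(-1, 55076)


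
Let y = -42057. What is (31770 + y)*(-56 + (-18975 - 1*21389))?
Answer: 415800540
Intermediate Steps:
(31770 + y)*(-56 + (-18975 - 1*21389)) = (31770 - 42057)*(-56 + (-18975 - 1*21389)) = -10287*(-56 + (-18975 - 21389)) = -10287*(-56 - 40364) = -10287*(-40420) = 415800540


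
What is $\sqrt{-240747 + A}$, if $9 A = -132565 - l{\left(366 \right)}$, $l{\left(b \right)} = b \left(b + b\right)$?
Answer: $\frac{20 i \sqrt{6418}}{3} \approx 534.08 i$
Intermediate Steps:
$l{\left(b \right)} = 2 b^{2}$ ($l{\left(b \right)} = b 2 b = 2 b^{2}$)
$A = - \frac{400477}{9}$ ($A = \frac{-132565 - 2 \cdot 366^{2}}{9} = \frac{-132565 - 2 \cdot 133956}{9} = \frac{-132565 - 267912}{9} = \frac{1}{9} \left(-400477\right) = - \frac{400477}{9} \approx -44497.0$)
$\sqrt{-240747 + A} = \sqrt{-240747 - \frac{400477}{9}} = \sqrt{- \frac{2567200}{9}} = \frac{20 i \sqrt{6418}}{3}$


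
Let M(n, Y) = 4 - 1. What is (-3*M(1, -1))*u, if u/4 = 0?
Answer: 0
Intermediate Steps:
M(n, Y) = 3
u = 0 (u = 4*0 = 0)
(-3*M(1, -1))*u = -3*3*0 = -9*0 = 0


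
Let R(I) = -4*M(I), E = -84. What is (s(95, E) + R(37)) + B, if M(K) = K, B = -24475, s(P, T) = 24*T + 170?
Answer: -26469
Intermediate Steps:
s(P, T) = 170 + 24*T
R(I) = -4*I
(s(95, E) + R(37)) + B = ((170 + 24*(-84)) - 4*37) - 24475 = ((170 - 2016) - 148) - 24475 = (-1846 - 148) - 24475 = -1994 - 24475 = -26469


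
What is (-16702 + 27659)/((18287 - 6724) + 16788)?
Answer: 10957/28351 ≈ 0.38648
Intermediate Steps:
(-16702 + 27659)/((18287 - 6724) + 16788) = 10957/(11563 + 16788) = 10957/28351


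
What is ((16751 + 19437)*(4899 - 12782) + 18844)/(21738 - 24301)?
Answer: 285251160/2563 ≈ 1.1130e+5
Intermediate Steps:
((16751 + 19437)*(4899 - 12782) + 18844)/(21738 - 24301) = (36188*(-7883) + 18844)/(-2563) = (-285270004 + 18844)*(-1/2563) = -285251160*(-1/2563) = 285251160/2563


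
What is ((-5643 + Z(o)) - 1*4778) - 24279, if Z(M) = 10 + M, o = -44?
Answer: -34734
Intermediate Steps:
((-5643 + Z(o)) - 1*4778) - 24279 = ((-5643 + (10 - 44)) - 1*4778) - 24279 = ((-5643 - 34) - 4778) - 24279 = (-5677 - 4778) - 24279 = -10455 - 24279 = -34734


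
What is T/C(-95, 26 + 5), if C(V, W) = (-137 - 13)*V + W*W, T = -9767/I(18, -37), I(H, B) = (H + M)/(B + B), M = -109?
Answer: -722758/1384201 ≈ -0.52215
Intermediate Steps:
I(H, B) = (-109 + H)/(2*B) (I(H, B) = (H - 109)/(B + B) = (-109 + H)/((2*B)) = (-109 + H)*(1/(2*B)) = (-109 + H)/(2*B))
T = -722758/91 (T = -9767*(-74/(-109 + 18)) = -9767/((1/2)*(-1/37)*(-91)) = -9767/91/74 = -9767*74/91 = -722758/91 ≈ -7942.4)
C(V, W) = W**2 - 150*V (C(V, W) = -150*V + W**2 = W**2 - 150*V)
T/C(-95, 26 + 5) = -722758/(91*((26 + 5)**2 - 150*(-95))) = -722758/(91*(31**2 + 14250)) = -722758/(91*(961 + 14250)) = -722758/91/15211 = -722758/91*1/15211 = -722758/1384201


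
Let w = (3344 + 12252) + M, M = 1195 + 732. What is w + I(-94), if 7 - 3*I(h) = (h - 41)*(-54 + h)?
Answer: 32596/3 ≈ 10865.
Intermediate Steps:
I(h) = 7/3 - (-54 + h)*(-41 + h)/3 (I(h) = 7/3 - (h - 41)*(-54 + h)/3 = 7/3 - (-41 + h)*(-54 + h)/3 = 7/3 - (-54 + h)*(-41 + h)/3)
M = 1927
w = 17523 (w = (3344 + 12252) + 1927 = 15596 + 1927 = 17523)
w + I(-94) = 17523 + (-2207/3 - ⅓*(-94)² + (95/3)*(-94)) = 17523 + (-2207/3 - ⅓*8836 - 8930/3) = 17523 + (-2207/3 - 8836/3 - 8930/3) = 17523 - 19973/3 = 32596/3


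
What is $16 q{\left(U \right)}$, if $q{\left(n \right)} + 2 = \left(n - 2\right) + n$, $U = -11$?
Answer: $-416$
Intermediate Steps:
$q{\left(n \right)} = -4 + 2 n$ ($q{\left(n \right)} = -2 + \left(\left(n - 2\right) + n\right) = -2 + \left(\left(-2 + n\right) + n\right) = -2 + \left(-2 + 2 n\right) = -4 + 2 n$)
$16 q{\left(U \right)} = 16 \left(-4 + 2 \left(-11\right)\right) = 16 \left(-4 - 22\right) = 16 \left(-26\right) = -416$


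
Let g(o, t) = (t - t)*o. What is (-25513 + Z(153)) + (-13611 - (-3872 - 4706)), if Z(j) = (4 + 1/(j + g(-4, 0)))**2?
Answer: -714675545/23409 ≈ -30530.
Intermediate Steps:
g(o, t) = 0 (g(o, t) = 0*o = 0)
Z(j) = (4 + 1/j)**2 (Z(j) = (4 + 1/(j + 0))**2 = (4 + 1/j)**2)
(-25513 + Z(153)) + (-13611 - (-3872 - 4706)) = (-25513 + (1 + 4*153)**2/153**2) + (-13611 - (-3872 - 4706)) = (-25513 + (1 + 612)**2/23409) + (-13611 - 1*(-8578)) = (-25513 + (1/23409)*613**2) + (-13611 + 8578) = (-25513 + (1/23409)*375769) - 5033 = (-25513 + 375769/23409) - 5033 = -596858048/23409 - 5033 = -714675545/23409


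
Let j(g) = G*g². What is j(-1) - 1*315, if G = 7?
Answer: -308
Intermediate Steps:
j(g) = 7*g²
j(-1) - 1*315 = 7*(-1)² - 1*315 = 7*1 - 315 = 7 - 315 = -308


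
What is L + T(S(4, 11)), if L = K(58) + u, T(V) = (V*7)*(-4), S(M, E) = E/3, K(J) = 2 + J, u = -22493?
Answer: -67607/3 ≈ -22536.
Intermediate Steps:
S(M, E) = E/3 (S(M, E) = E*(1/3) = E/3)
T(V) = -28*V (T(V) = (7*V)*(-4) = -28*V)
L = -22433 (L = (2 + 58) - 22493 = 60 - 22493 = -22433)
L + T(S(4, 11)) = -22433 - 28*11/3 = -22433 - 308/3 = -67607/3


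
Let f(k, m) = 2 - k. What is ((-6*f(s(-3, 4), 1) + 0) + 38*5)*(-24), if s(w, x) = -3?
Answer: -3840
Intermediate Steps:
((-6*f(s(-3, 4), 1) + 0) + 38*5)*(-24) = ((-6*(2 - 1*(-3)) + 0) + 38*5)*(-24) = ((-6*(2 + 3) + 0) + 190)*(-24) = ((-6*5 + 0) + 190)*(-24) = ((-30 + 0) + 190)*(-24) = (-30 + 190)*(-24) = 160*(-24) = -3840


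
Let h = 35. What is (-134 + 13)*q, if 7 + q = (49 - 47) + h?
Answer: -3630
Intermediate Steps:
q = 30 (q = -7 + ((49 - 47) + 35) = -7 + (2 + 35) = -7 + 37 = 30)
(-134 + 13)*q = (-134 + 13)*30 = -121*30 = -3630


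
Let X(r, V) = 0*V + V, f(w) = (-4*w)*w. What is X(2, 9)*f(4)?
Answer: -576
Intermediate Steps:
f(w) = -4*w²
X(r, V) = V (X(r, V) = 0 + V = V)
X(2, 9)*f(4) = 9*(-4*4²) = 9*(-4*16) = 9*(-64) = -576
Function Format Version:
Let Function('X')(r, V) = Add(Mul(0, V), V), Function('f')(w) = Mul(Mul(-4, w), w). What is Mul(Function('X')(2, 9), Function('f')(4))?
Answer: -576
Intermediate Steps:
Function('f')(w) = Mul(-4, Pow(w, 2))
Function('X')(r, V) = V (Function('X')(r, V) = Add(0, V) = V)
Mul(Function('X')(2, 9), Function('f')(4)) = Mul(9, Mul(-4, Pow(4, 2))) = Mul(9, Mul(-4, 16)) = Mul(9, -64) = -576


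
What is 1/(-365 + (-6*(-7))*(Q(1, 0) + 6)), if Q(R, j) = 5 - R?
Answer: 1/55 ≈ 0.018182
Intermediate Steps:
1/(-365 + (-6*(-7))*(Q(1, 0) + 6)) = 1/(-365 + (-6*(-7))*((5 - 1*1) + 6)) = 1/(-365 + 42*((5 - 1) + 6)) = 1/(-365 + 42*(4 + 6)) = 1/(-365 + 42*10) = 1/(-365 + 420) = 1/55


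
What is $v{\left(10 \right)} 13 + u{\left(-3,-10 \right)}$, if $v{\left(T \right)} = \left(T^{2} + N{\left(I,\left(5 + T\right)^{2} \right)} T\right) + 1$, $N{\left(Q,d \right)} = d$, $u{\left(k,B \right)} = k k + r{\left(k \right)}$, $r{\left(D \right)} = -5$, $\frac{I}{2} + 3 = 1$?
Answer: $30567$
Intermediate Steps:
$I = -4$ ($I = -6 + 2 \cdot 1 = -6 + 2 = -4$)
$u{\left(k,B \right)} = -5 + k^{2}$ ($u{\left(k,B \right)} = k k - 5 = k^{2} - 5 = -5 + k^{2}$)
$v{\left(T \right)} = 1 + T^{2} + T \left(5 + T\right)^{2}$ ($v{\left(T \right)} = \left(T^{2} + \left(5 + T\right)^{2} T\right) + 1 = \left(T^{2} + T \left(5 + T\right)^{2}\right) + 1 = 1 + T^{2} + T \left(5 + T\right)^{2}$)
$v{\left(10 \right)} 13 + u{\left(-3,-10 \right)} = \left(1 + 10^{2} + 10 \left(5 + 10\right)^{2}\right) 13 - \left(5 - \left(-3\right)^{2}\right) = \left(1 + 100 + 10 \cdot 15^{2}\right) 13 + \left(-5 + 9\right) = \left(1 + 100 + 10 \cdot 225\right) 13 + 4 = \left(1 + 100 + 2250\right) 13 + 4 = 2351 \cdot 13 + 4 = 30563 + 4 = 30567$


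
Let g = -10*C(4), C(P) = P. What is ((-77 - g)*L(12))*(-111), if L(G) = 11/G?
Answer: 15059/4 ≈ 3764.8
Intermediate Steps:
g = -40 (g = -10*4 = -40)
((-77 - g)*L(12))*(-111) = ((-77 - 1*(-40))*(11/12))*(-111) = ((-77 + 40)*(11*(1/12)))*(-111) = -37*11/12*(-111) = -407/12*(-111) = 15059/4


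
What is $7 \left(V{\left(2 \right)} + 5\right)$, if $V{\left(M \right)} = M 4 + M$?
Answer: $105$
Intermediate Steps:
$V{\left(M \right)} = 5 M$ ($V{\left(M \right)} = 4 M + M = 5 M$)
$7 \left(V{\left(2 \right)} + 5\right) = 7 \left(5 \cdot 2 + 5\right) = 7 \left(10 + 5\right) = 7 \cdot 15 = 105$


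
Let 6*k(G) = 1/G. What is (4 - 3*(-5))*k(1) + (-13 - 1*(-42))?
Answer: 193/6 ≈ 32.167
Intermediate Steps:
k(G) = 1/(6*G) (k(G) = (1/G)/6 = 1/(6*G))
(4 - 3*(-5))*k(1) + (-13 - 1*(-42)) = (4 - 3*(-5))*((⅙)/1) + (-13 - 1*(-42)) = (4 + 15)*((⅙)*1) + (-13 + 42) = 19*(⅙) + 29 = 19/6 + 29 = 193/6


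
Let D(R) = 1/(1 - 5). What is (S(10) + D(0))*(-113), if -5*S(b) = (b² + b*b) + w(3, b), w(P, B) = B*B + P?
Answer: 137521/20 ≈ 6876.0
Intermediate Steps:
w(P, B) = P + B² (w(P, B) = B² + P = P + B²)
S(b) = -⅗ - 3*b²/5 (S(b) = -((b² + b*b) + (3 + b²))/5 = -((b² + b²) + (3 + b²))/5 = -(2*b² + (3 + b²))/5 = -(3 + 3*b²)/5 = -⅗ - 3*b²/5)
D(R) = -¼ (D(R) = 1/(-4) = -¼)
(S(10) + D(0))*(-113) = ((-⅗ - ⅗*10²) - ¼)*(-113) = ((-⅗ - ⅗*100) - ¼)*(-113) = ((-⅗ - 60) - ¼)*(-113) = (-303/5 - ¼)*(-113) = -1217/20*(-113) = 137521/20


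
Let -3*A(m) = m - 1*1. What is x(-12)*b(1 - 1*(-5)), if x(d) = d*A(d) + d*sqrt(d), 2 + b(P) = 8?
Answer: -312 - 144*I*sqrt(3) ≈ -312.0 - 249.42*I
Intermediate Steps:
b(P) = 6 (b(P) = -2 + 8 = 6)
A(m) = 1/3 - m/3 (A(m) = -(m - 1*1)/3 = -(m - 1)/3 = -(-1 + m)/3 = 1/3 - m/3)
x(d) = d**(3/2) + d*(1/3 - d/3) (x(d) = d*(1/3 - d/3) + d*sqrt(d) = d*(1/3 - d/3) + d**(3/2) = d**(3/2) + d*(1/3 - d/3))
x(-12)*b(1 - 1*(-5)) = ((-12)**(3/2) - 1/3*(-12)*(-1 - 12))*6 = (-24*I*sqrt(3) - 1/3*(-12)*(-13))*6 = (-24*I*sqrt(3) - 52)*6 = (-52 - 24*I*sqrt(3))*6 = -312 - 144*I*sqrt(3)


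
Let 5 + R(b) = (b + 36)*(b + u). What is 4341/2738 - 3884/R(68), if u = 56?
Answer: 45325439/35295558 ≈ 1.2842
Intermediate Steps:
R(b) = -5 + (36 + b)*(56 + b) (R(b) = -5 + (b + 36)*(b + 56) = -5 + (36 + b)*(56 + b))
4341/2738 - 3884/R(68) = 4341/2738 - 3884/(2011 + 68² + 92*68) = 4341*(1/2738) - 3884/(2011 + 4624 + 6256) = 4341/2738 - 3884/12891 = 45325439/35295558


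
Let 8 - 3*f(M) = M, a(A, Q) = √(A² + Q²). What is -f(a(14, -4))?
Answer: -8/3 + 2*√53/3 ≈ 2.1867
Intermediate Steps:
f(M) = 8/3 - M/3
-f(a(14, -4)) = -(8/3 - √(14² + (-4)²)/3) = -(8/3 - √(196 + 16)/3) = -(8/3 - 2*√53/3) = -8/3 + 2*√53/3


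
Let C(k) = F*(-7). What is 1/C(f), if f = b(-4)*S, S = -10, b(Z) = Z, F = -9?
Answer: 1/63 ≈ 0.015873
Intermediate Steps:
f = 40 (f = -4*(-10) = 40)
C(k) = 63 (C(k) = -9*(-7) = 63)
1/C(f) = 1/63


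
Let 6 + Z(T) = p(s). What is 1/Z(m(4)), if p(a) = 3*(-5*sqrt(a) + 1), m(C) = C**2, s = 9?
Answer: -1/48 ≈ -0.020833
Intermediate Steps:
p(a) = 3 - 15*sqrt(a) (p(a) = 3*(1 - 5*sqrt(a)) = 3 - 15*sqrt(a))
Z(T) = -48 (Z(T) = -6 + (3 - 15*sqrt(9)) = -6 + (3 - 15*3) = -6 + (3 - 45) = -6 - 42 = -48)
1/Z(m(4)) = 1/(-48) = -1/48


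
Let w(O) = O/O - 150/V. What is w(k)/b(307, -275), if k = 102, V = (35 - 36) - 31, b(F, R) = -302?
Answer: -91/4832 ≈ -0.018833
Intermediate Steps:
V = -32 (V = -1 - 31 = -32)
w(O) = 91/16 (w(O) = O/O - 150/(-32) = 1 - 150*(-1/32) = 1 + 75/16 = 91/16)
w(k)/b(307, -275) = (91/16)/(-302) = (91/16)*(-1/302) = -91/4832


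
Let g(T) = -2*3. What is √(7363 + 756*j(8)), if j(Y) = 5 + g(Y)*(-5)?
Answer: √33823 ≈ 183.91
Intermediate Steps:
g(T) = -6
j(Y) = 35 (j(Y) = 5 - 6*(-5) = 5 + 30 = 35)
√(7363 + 756*j(8)) = √(7363 + 756*35) = √(7363 + 26460) = √33823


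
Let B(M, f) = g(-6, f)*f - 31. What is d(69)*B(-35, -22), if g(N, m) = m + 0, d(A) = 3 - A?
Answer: -29898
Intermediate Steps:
g(N, m) = m
B(M, f) = -31 + f² (B(M, f) = f*f - 31 = f² - 31 = -31 + f²)
d(69)*B(-35, -22) = (3 - 1*69)*(-31 + (-22)²) = (3 - 69)*(-31 + 484) = -66*453 = -29898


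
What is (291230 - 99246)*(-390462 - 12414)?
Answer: -77345745984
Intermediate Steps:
(291230 - 99246)*(-390462 - 12414) = 191984*(-402876) = -77345745984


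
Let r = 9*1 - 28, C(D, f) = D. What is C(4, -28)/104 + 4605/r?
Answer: -119711/494 ≈ -242.33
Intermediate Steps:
r = -19 (r = 9 - 28 = -19)
C(4, -28)/104 + 4605/r = 4/104 + 4605/(-19) = 4*(1/104) + 4605*(-1/19) = 1/26 - 4605/19 = -119711/494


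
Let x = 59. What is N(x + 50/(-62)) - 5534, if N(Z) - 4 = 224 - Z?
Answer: -166290/31 ≈ -5364.2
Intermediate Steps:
N(Z) = 228 - Z (N(Z) = 4 + (224 - Z) = 228 - Z)
N(x + 50/(-62)) - 5534 = (228 - (59 + 50/(-62))) - 5534 = (228 - (59 + 50*(-1/62))) - 5534 = (228 - (59 - 25/31)) - 5534 = (228 - 1*1804/31) - 5534 = (228 - 1804/31) - 5534 = 5264/31 - 5534 = -166290/31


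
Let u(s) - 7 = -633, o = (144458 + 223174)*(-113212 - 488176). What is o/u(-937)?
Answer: 110544736608/313 ≈ 3.5318e+8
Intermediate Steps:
o = -221089473216 (o = 367632*(-601388) = -221089473216)
u(s) = -626 (u(s) = 7 - 633 = -626)
o/u(-937) = -221089473216/(-626) = -221089473216*(-1/626) = 110544736608/313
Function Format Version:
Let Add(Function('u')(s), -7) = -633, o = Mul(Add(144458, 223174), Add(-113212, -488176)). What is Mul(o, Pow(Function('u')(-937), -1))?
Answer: Rational(110544736608, 313) ≈ 3.5318e+8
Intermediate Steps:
o = -221089473216 (o = Mul(367632, -601388) = -221089473216)
Function('u')(s) = -626 (Function('u')(s) = Add(7, -633) = -626)
Mul(o, Pow(Function('u')(-937), -1)) = Mul(-221089473216, Pow(-626, -1)) = Mul(-221089473216, Rational(-1, 626)) = Rational(110544736608, 313)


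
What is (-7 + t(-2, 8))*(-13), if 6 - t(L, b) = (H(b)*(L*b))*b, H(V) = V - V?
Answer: 13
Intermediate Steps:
H(V) = 0
t(L, b) = 6 (t(L, b) = 6 - 0*(L*b)*b = 6 - 0*b = 6 - 1*0 = 6 + 0 = 6)
(-7 + t(-2, 8))*(-13) = (-7 + 6)*(-13) = -1*(-13) = 13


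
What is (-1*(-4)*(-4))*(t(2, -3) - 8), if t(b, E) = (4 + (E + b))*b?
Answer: 32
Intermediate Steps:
t(b, E) = b*(4 + E + b) (t(b, E) = (4 + E + b)*b = b*(4 + E + b))
(-1*(-4)*(-4))*(t(2, -3) - 8) = (-1*(-4)*(-4))*(2*(4 - 3 + 2) - 8) = (4*(-4))*(2*3 - 8) = -16*(6 - 8) = -16*(-2) = 32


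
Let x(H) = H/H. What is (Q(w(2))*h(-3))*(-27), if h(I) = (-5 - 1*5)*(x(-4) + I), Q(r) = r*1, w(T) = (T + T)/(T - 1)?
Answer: -2160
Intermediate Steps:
x(H) = 1
w(T) = 2*T/(-1 + T) (w(T) = (2*T)/(-1 + T) = 2*T/(-1 + T))
Q(r) = r
h(I) = -10 - 10*I (h(I) = (-5 - 1*5)*(1 + I) = (-5 - 5)*(1 + I) = -10*(1 + I) = -10 - 10*I)
(Q(w(2))*h(-3))*(-27) = ((2*2/(-1 + 2))*(-10 - 10*(-3)))*(-27) = ((2*2/1)*(-10 + 30))*(-27) = ((2*2*1)*20)*(-27) = (4*20)*(-27) = 80*(-27) = -2160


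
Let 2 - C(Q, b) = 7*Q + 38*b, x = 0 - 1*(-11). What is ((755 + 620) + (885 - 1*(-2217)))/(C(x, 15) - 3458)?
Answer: -407/373 ≈ -1.0912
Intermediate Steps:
x = 11 (x = 0 + 11 = 11)
C(Q, b) = 2 - 38*b - 7*Q (C(Q, b) = 2 - (7*Q + 38*b) = 2 + (-38*b - 7*Q) = 2 - 38*b - 7*Q)
((755 + 620) + (885 - 1*(-2217)))/(C(x, 15) - 3458) = ((755 + 620) + (885 - 1*(-2217)))/((2 - 38*15 - 7*11) - 3458) = (1375 + (885 + 2217))/((2 - 570 - 77) - 3458) = (1375 + 3102)/(-645 - 3458) = 4477/(-4103) = 4477*(-1/4103) = -407/373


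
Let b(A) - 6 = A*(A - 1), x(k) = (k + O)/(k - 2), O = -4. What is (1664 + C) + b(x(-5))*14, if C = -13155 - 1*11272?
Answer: -158717/7 ≈ -22674.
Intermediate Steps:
x(k) = (-4 + k)/(-2 + k) (x(k) = (k - 4)/(k - 2) = (-4 + k)/(-2 + k))
b(A) = 6 + A*(-1 + A) (b(A) = 6 + A*(A - 1) = 6 + A*(-1 + A))
C = -24427 (C = -13155 - 11272 = -24427)
(1664 + C) + b(x(-5))*14 = (1664 - 24427) + (6 + ((-4 - 5)/(-2 - 5))**2 - (-4 - 5)/(-2 - 5))*14 = -22763 + (6 + (-9/(-7))**2 - (-9)/(-7))*14 = -22763 + (6 + (-1/7*(-9))**2 - (-1)*(-9)/7)*14 = -22763 + (6 + (9/7)**2 - 1*9/7)*14 = -22763 + (6 + 81/49 - 9/7)*14 = -22763 + (312/49)*14 = -22763 + 624/7 = -158717/7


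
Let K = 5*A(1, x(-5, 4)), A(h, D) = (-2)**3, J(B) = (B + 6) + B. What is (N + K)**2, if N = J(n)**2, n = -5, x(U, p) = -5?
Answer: 576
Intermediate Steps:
J(B) = 6 + 2*B (J(B) = (6 + B) + B = 6 + 2*B)
A(h, D) = -8
K = -40 (K = 5*(-8) = -40)
N = 16 (N = (6 + 2*(-5))**2 = (6 - 10)**2 = (-4)**2 = 16)
(N + K)**2 = (16 - 40)**2 = (-24)**2 = 576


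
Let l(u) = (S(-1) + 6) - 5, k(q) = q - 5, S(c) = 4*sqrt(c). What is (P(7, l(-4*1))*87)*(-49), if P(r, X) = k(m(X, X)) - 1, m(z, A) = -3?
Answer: 38367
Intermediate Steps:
k(q) = -5 + q
l(u) = 1 + 4*I (l(u) = (4*sqrt(-1) + 6) - 5 = (4*I + 6) - 5 = (6 + 4*I) - 5 = 1 + 4*I)
P(r, X) = -9 (P(r, X) = (-5 - 3) - 1 = -8 - 1 = -9)
(P(7, l(-4*1))*87)*(-49) = -9*87*(-49) = -783*(-49) = 38367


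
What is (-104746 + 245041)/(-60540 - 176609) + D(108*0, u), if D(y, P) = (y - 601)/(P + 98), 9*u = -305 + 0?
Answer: -1363689156/136834973 ≈ -9.9659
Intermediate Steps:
u = -305/9 (u = (-305 + 0)/9 = (⅑)*(-305) = -305/9 ≈ -33.889)
D(y, P) = (-601 + y)/(98 + P)
(-104746 + 245041)/(-60540 - 176609) + D(108*0, u) = (-104746 + 245041)/(-60540 - 176609) + (-601 + 108*0)/(98 - 305/9) = 140295/(-237149) + (-601 + 0)/(577/9) = 140295*(-1/237149) + (9/577)*(-601) = -140295/237149 - 5409/577 = -1363689156/136834973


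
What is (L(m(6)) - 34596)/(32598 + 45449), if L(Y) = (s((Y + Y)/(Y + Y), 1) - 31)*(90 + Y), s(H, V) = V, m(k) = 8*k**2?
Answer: -45936/78047 ≈ -0.58857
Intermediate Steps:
L(Y) = -2700 - 30*Y (L(Y) = (1 - 31)*(90 + Y) = -30*(90 + Y) = -2700 - 30*Y)
(L(m(6)) - 34596)/(32598 + 45449) = ((-2700 - 240*6**2) - 34596)/(32598 + 45449) = ((-2700 - 240*36) - 34596)/78047 = ((-2700 - 30*288) - 34596)*(1/78047) = ((-2700 - 8640) - 34596)*(1/78047) = (-11340 - 34596)*(1/78047) = -45936*1/78047 = -45936/78047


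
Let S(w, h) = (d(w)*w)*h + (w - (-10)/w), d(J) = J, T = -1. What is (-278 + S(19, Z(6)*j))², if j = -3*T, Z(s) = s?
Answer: 14054339601/361 ≈ 3.8932e+7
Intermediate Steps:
j = 3 (j = -3*(-1) = 3)
S(w, h) = w + 10/w + h*w² (S(w, h) = (w*w)*h + (w - (-10)/w) = w²*h + (w + 10/w) = h*w² + (w + 10/w) = w + 10/w + h*w²)
(-278 + S(19, Z(6)*j))² = (-278 + (19 + 10/19 + (6*3)*19²))² = (-278 + (19 + 10*(1/19) + 18*361))² = (-278 + (19 + 10/19 + 6498))² = (-278 + 123833/19)² = (118551/19)² = 14054339601/361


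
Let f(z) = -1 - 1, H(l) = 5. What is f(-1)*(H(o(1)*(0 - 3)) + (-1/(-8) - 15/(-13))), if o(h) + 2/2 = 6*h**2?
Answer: -653/52 ≈ -12.558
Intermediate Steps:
o(h) = -1 + 6*h**2
f(z) = -2
f(-1)*(H(o(1)*(0 - 3)) + (-1/(-8) - 15/(-13))) = -2*(5 + (-1/(-8) - 15/(-13))) = -2*(5 + (-1*(-1/8) - 15*(-1/13))) = -2*(5 + (1/8 + 15/13)) = -2*(5 + 133/104) = -2*653/104 = -653/52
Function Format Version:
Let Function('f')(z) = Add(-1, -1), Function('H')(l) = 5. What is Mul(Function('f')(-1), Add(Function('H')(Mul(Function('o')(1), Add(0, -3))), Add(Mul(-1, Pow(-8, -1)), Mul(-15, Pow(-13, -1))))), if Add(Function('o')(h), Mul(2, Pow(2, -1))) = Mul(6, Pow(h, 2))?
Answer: Rational(-653, 52) ≈ -12.558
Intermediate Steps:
Function('o')(h) = Add(-1, Mul(6, Pow(h, 2)))
Function('f')(z) = -2
Mul(Function('f')(-1), Add(Function('H')(Mul(Function('o')(1), Add(0, -3))), Add(Mul(-1, Pow(-8, -1)), Mul(-15, Pow(-13, -1))))) = Mul(-2, Add(5, Add(Mul(-1, Pow(-8, -1)), Mul(-15, Pow(-13, -1))))) = Mul(-2, Add(5, Add(Mul(-1, Rational(-1, 8)), Mul(-15, Rational(-1, 13))))) = Mul(-2, Add(5, Add(Rational(1, 8), Rational(15, 13)))) = Mul(-2, Add(5, Rational(133, 104))) = Mul(-2, Rational(653, 104)) = Rational(-653, 52)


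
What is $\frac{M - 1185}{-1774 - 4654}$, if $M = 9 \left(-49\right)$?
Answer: $\frac{813}{3214} \approx 0.25296$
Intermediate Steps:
$M = -441$
$\frac{M - 1185}{-1774 - 4654} = \frac{-441 - 1185}{-1774 - 4654} = - \frac{1626}{-6428} = \left(-1626\right) \left(- \frac{1}{6428}\right) = \frac{813}{3214}$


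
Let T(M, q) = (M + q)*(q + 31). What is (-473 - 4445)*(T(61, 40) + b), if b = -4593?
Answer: -12678604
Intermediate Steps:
T(M, q) = (31 + q)*(M + q) (T(M, q) = (M + q)*(31 + q) = (31 + q)*(M + q))
(-473 - 4445)*(T(61, 40) + b) = (-473 - 4445)*((40**2 + 31*61 + 31*40 + 61*40) - 4593) = -4918*((1600 + 1891 + 1240 + 2440) - 4593) = -4918*(7171 - 4593) = -4918*2578 = -12678604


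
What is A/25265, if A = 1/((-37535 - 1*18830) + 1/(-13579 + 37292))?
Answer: -23713/33768775659660 ≈ -7.0222e-10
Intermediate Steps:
A = -23713/1336583244 (A = 1/((-37535 - 18830) + 1/23713) = 1/(-56365 + 1/23713) = 1/(-1336583244/23713) = -23713/1336583244 ≈ -1.7742e-5)
A/25265 = -23713/1336583244/25265 = -23713/1336583244*1/25265 = -23713/33768775659660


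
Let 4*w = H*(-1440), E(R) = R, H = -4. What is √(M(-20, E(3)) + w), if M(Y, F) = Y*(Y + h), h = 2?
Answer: 30*√2 ≈ 42.426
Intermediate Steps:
M(Y, F) = Y*(2 + Y) (M(Y, F) = Y*(Y + 2) = Y*(2 + Y))
w = 1440 (w = (-4*(-1440))/4 = (¼)*5760 = 1440)
√(M(-20, E(3)) + w) = √(-20*(2 - 20) + 1440) = √(-20*(-18) + 1440) = √(360 + 1440) = √1800 = 30*√2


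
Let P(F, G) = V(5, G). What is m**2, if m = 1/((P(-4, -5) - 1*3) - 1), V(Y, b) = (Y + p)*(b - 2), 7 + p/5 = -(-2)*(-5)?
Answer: 1/309136 ≈ 3.2348e-6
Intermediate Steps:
p = -85 (p = -35 + 5*(-(-2)*(-5)) = -35 + 5*(-1*10) = -35 + 5*(-10) = -35 - 50 = -85)
V(Y, b) = (-85 + Y)*(-2 + b) (V(Y, b) = (Y - 85)*(b - 2) = (-85 + Y)*(-2 + b))
P(F, G) = 160 - 80*G (P(F, G) = 170 - 85*G - 2*5 + 5*G = 170 - 85*G - 10 + 5*G = 160 - 80*G)
m = 1/556 (m = 1/(((160 - 80*(-5)) - 1*3) - 1) = 1/(((160 + 400) - 3) - 1) = 1/((560 - 3) - 1) = 1/(557 - 1) = 1/556 ≈ 0.0017986)
m**2 = (1/556)**2 = 1/309136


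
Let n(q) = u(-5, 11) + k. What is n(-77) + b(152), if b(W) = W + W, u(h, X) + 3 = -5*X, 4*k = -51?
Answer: 933/4 ≈ 233.25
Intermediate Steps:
k = -51/4 (k = (¼)*(-51) = -51/4 ≈ -12.750)
u(h, X) = -3 - 5*X
n(q) = -283/4 (n(q) = (-3 - 5*11) - 51/4 = (-3 - 55) - 51/4 = -58 - 51/4 = -283/4)
b(W) = 2*W
n(-77) + b(152) = -283/4 + 2*152 = -283/4 + 304 = 933/4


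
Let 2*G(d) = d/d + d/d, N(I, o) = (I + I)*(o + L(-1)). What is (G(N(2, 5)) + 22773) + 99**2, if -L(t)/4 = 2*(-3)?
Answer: 32575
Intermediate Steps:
L(t) = 24 (L(t) = -8*(-3) = -4*(-6) = 24)
N(I, o) = 2*I*(24 + o) (N(I, o) = (I + I)*(o + 24) = (2*I)*(24 + o) = 2*I*(24 + o))
G(d) = 1 (G(d) = (d/d + d/d)/2 = (1 + 1)/2 = (1/2)*2 = 1)
(G(N(2, 5)) + 22773) + 99**2 = (1 + 22773) + 99**2 = 22774 + 9801 = 32575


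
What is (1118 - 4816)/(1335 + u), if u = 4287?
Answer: -1849/2811 ≈ -0.65777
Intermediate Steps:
(1118 - 4816)/(1335 + u) = (1118 - 4816)/(1335 + 4287) = -3698/5622 = -3698*1/5622 = -1849/2811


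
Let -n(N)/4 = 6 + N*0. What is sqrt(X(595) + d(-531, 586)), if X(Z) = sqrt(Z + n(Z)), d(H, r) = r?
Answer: sqrt(586 + sqrt(571)) ≈ 24.696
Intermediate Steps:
n(N) = -24 (n(N) = -4*(6 + N*0) = -4*(6 + 0) = -4*6 = -24)
X(Z) = sqrt(-24 + Z) (X(Z) = sqrt(Z - 24) = sqrt(-24 + Z))
sqrt(X(595) + d(-531, 586)) = sqrt(sqrt(-24 + 595) + 586) = sqrt(sqrt(571) + 586) = sqrt(586 + sqrt(571))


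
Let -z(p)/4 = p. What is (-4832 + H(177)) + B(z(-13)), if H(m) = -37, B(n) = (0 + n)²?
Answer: -2165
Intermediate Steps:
z(p) = -4*p
B(n) = n²
(-4832 + H(177)) + B(z(-13)) = (-4832 - 37) + (-4*(-13))² = -4869 + 52² = -4869 + 2704 = -2165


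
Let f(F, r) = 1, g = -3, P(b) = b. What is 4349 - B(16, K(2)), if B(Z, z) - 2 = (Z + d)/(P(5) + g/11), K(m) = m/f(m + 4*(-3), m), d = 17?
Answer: 225681/52 ≈ 4340.0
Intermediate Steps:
K(m) = m (K(m) = m/1 = m*1 = m)
B(Z, z) = 291/52 + 11*Z/52 (B(Z, z) = 2 + (Z + 17)/(5 - 3/11) = 2 + (17 + Z)/(5 - 3*1/11) = 2 + (17 + Z)/(5 - 3/11) = 2 + (17 + Z)/(52/11) = 2 + (17 + Z)*(11/52) = 2 + (187/52 + 11*Z/52) = 291/52 + 11*Z/52)
4349 - B(16, K(2)) = 4349 - (291/52 + (11/52)*16) = 4349 - (291/52 + 44/13) = 4349 - 1*467/52 = 4349 - 467/52 = 225681/52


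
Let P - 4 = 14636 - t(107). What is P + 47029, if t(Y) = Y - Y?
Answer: 61669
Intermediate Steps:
t(Y) = 0
P = 14640 (P = 4 + (14636 - 1*0) = 4 + (14636 + 0) = 4 + 14636 = 14640)
P + 47029 = 14640 + 47029 = 61669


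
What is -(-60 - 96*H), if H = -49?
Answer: -4644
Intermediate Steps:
-(-60 - 96*H) = -(-60 - 96*(-49)) = -(-60 + 4704) = -1*4644 = -4644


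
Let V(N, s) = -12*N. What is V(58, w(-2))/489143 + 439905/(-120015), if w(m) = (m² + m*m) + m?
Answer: -494850533/134952867 ≈ -3.6668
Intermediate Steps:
w(m) = m + 2*m² (w(m) = (m² + m²) + m = 2*m² + m = m + 2*m²)
V(58, w(-2))/489143 + 439905/(-120015) = -12*58/489143 + 439905/(-120015) = -696*1/489143 + 439905*(-1/120015) = -24/16867 - 29327/8001 = -494850533/134952867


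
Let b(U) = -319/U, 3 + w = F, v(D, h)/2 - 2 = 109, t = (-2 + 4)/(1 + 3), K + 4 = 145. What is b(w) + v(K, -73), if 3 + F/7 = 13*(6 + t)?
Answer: 251332/1135 ≈ 221.44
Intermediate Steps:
K = 141 (K = -4 + 145 = 141)
t = ½ (t = 2/4 = 2*(¼) = ½ ≈ 0.50000)
v(D, h) = 222 (v(D, h) = 4 + 2*109 = 4 + 218 = 222)
F = 1141/2 (F = -21 + 7*(13*(6 + ½)) = -21 + 7*(13*(13/2)) = -21 + 7*(169/2) = -21 + 1183/2 = 1141/2 ≈ 570.50)
w = 1135/2 (w = -3 + 1141/2 = 1135/2 ≈ 567.50)
b(w) + v(K, -73) = -319/1135/2 + 222 = -319*2/1135 + 222 = -638/1135 + 222 = 251332/1135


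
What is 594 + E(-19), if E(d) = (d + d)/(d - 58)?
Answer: 45776/77 ≈ 594.49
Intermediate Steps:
E(d) = 2*d/(-58 + d) (E(d) = (2*d)/(-58 + d) = 2*d/(-58 + d))
594 + E(-19) = 594 + 2*(-19)/(-58 - 19) = 594 + 2*(-19)/(-77) = 594 + 2*(-19)*(-1/77) = 594 + 38/77 = 45776/77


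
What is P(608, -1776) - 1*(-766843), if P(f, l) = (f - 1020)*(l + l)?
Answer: 2230267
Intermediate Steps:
P(f, l) = 2*l*(-1020 + f) (P(f, l) = (-1020 + f)*(2*l) = 2*l*(-1020 + f))
P(608, -1776) - 1*(-766843) = 2*(-1776)*(-1020 + 608) - 1*(-766843) = 2*(-1776)*(-412) + 766843 = 1463424 + 766843 = 2230267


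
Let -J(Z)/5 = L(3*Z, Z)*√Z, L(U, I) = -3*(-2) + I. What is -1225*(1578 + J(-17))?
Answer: -1933050 - 67375*I*√17 ≈ -1.9331e+6 - 2.7779e+5*I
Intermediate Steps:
L(U, I) = 6 + I
J(Z) = -5*√Z*(6 + Z) (J(Z) = -5*(6 + Z)*√Z = -5*√Z*(6 + Z))
-1225*(1578 + J(-17)) = -1225*(1578 + 5*√(-17)*(-6 - 1*(-17))) = -1225*(1578 + 5*(I*√17)*(-6 + 17)) = -1225*(1578 + 5*(I*√17)*11) = -1225*(1578 + 55*I*√17) = -1933050 - 67375*I*√17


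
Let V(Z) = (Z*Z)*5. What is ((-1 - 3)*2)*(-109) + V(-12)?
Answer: 1592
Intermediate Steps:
V(Z) = 5*Z² (V(Z) = Z²*5 = 5*Z²)
((-1 - 3)*2)*(-109) + V(-12) = ((-1 - 3)*2)*(-109) + 5*(-12)² = -4*2*(-109) + 5*144 = -8*(-109) + 720 = 872 + 720 = 1592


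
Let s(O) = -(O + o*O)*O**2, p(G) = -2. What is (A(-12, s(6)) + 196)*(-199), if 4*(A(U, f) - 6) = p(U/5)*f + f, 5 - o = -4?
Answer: -147658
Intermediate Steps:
o = 9 (o = 5 - 1*(-4) = 5 + 4 = 9)
s(O) = -10*O**3 (s(O) = -(O + 9*O)*O**2 = -10*O*O**2 = -10*O**3)
A(U, f) = 6 - f/4 (A(U, f) = 6 + (-2*f + f)/4 = 6 + (-f)/4 = 6 - f/4)
(A(-12, s(6)) + 196)*(-199) = ((6 - (-5)*6**3/2) + 196)*(-199) = ((6 - (-5)*216/2) + 196)*(-199) = ((6 - 1/4*(-2160)) + 196)*(-199) = ((6 + 540) + 196)*(-199) = (546 + 196)*(-199) = 742*(-199) = -147658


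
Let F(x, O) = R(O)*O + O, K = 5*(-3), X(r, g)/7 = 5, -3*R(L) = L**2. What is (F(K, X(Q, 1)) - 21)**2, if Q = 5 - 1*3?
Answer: 1834665889/9 ≈ 2.0385e+8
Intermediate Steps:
Q = 2 (Q = 5 - 3 = 2)
R(L) = -L**2/3
X(r, g) = 35 (X(r, g) = 7*5 = 35)
K = -15
F(x, O) = O - O**3/3 (F(x, O) = (-O**2/3)*O + O = -O**3/3 + O = O - O**3/3)
(F(K, X(Q, 1)) - 21)**2 = ((35 - 1/3*35**3) - 21)**2 = ((35 - 1/3*42875) - 21)**2 = ((35 - 42875/3) - 21)**2 = (-42770/3 - 21)**2 = (-42833/3)**2 = 1834665889/9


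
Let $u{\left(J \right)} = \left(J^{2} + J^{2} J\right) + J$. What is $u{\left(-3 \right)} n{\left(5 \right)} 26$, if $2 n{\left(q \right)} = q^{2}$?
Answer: $-6825$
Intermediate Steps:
$u{\left(J \right)} = J + J^{2} + J^{3}$ ($u{\left(J \right)} = \left(J^{2} + J^{3}\right) + J = J + J^{2} + J^{3}$)
$n{\left(q \right)} = \frac{q^{2}}{2}$
$u{\left(-3 \right)} n{\left(5 \right)} 26 = - 3 \left(1 - 3 + \left(-3\right)^{2}\right) \frac{5^{2}}{2} \cdot 26 = - 3 \left(1 - 3 + 9\right) \frac{1}{2} \cdot 25 \cdot 26 = \left(-3\right) 7 \cdot \frac{25}{2} \cdot 26 = \left(-21\right) \frac{25}{2} \cdot 26 = \left(- \frac{525}{2}\right) 26 = -6825$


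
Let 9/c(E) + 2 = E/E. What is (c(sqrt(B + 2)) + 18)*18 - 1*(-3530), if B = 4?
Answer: 3692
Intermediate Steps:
c(E) = -9 (c(E) = 9/(-2 + E/E) = 9/(-2 + 1) = 9/(-1) = 9*(-1) = -9)
(c(sqrt(B + 2)) + 18)*18 - 1*(-3530) = (-9 + 18)*18 - 1*(-3530) = 9*18 + 3530 = 162 + 3530 = 3692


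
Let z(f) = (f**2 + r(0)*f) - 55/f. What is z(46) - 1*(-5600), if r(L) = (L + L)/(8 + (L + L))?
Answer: 354881/46 ≈ 7714.8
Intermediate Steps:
r(L) = 2*L/(8 + 2*L) (r(L) = (2*L)/(8 + 2*L) = 2*L/(8 + 2*L))
z(f) = f**2 - 55/f (z(f) = (f**2 + (0/(4 + 0))*f) - 55/f = (f**2 + (0/4)*f) - 55/f = (f**2 + (0*(1/4))*f) - 55/f = (f**2 + 0*f) - 55/f = (f**2 + 0) - 55/f = f**2 - 55/f)
z(46) - 1*(-5600) = (-55 + 46**3)/46 - 1*(-5600) = (-55 + 97336)/46 + 5600 = (1/46)*97281 + 5600 = 97281/46 + 5600 = 354881/46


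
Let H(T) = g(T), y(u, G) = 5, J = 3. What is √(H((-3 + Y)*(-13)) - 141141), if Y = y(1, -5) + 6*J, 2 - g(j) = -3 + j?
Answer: 2*I*√35219 ≈ 375.33*I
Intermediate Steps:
g(j) = 5 - j (g(j) = 2 - (-3 + j) = 2 + (3 - j) = 5 - j)
Y = 23 (Y = 5 + 6*3 = 5 + 18 = 23)
H(T) = 5 - T
√(H((-3 + Y)*(-13)) - 141141) = √((5 - (-3 + 23)*(-13)) - 141141) = √((5 - 20*(-13)) - 141141) = √((5 - 1*(-260)) - 141141) = √((5 + 260) - 141141) = √(265 - 141141) = √(-140876) = 2*I*√35219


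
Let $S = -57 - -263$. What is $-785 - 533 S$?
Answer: $-110583$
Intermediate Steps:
$S = 206$ ($S = -57 + 263 = 206$)
$-785 - 533 S = -785 - 109798 = -110583$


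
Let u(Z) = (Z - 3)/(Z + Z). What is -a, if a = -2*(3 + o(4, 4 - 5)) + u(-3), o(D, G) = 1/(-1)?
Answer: 3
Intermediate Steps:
u(Z) = (-3 + Z)/(2*Z) (u(Z) = (-3 + Z)/((2*Z)) = (-3 + Z)*(1/(2*Z)) = (-3 + Z)/(2*Z))
o(D, G) = -1 (o(D, G) = 1*(-1) = -1)
a = -3 (a = -2*(3 - 1) + (1/2)*(-3 - 3)/(-3) = -2*2 + (1/2)*(-1/3)*(-6) = -4 + 1 = -3)
-a = -1*(-3) = 3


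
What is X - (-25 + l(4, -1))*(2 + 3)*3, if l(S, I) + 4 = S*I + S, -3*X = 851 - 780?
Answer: 1234/3 ≈ 411.33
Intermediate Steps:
X = -71/3 (X = -(851 - 780)/3 = -⅓*71 = -71/3 ≈ -23.667)
l(S, I) = -4 + S + I*S (l(S, I) = -4 + (S*I + S) = -4 + (I*S + S) = -4 + (S + I*S) = -4 + S + I*S)
X - (-25 + l(4, -1))*(2 + 3)*3 = -71/3 - (-25 + (-4 + 4 - 1*4))*(2 + 3)*3 = -71/3 - (-25 + (-4 + 4 - 4))*5*3 = -71/3 - (-25 - 4)*15 = -71/3 - (-29)*15 = -71/3 - 1*(-435) = -71/3 + 435 = 1234/3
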